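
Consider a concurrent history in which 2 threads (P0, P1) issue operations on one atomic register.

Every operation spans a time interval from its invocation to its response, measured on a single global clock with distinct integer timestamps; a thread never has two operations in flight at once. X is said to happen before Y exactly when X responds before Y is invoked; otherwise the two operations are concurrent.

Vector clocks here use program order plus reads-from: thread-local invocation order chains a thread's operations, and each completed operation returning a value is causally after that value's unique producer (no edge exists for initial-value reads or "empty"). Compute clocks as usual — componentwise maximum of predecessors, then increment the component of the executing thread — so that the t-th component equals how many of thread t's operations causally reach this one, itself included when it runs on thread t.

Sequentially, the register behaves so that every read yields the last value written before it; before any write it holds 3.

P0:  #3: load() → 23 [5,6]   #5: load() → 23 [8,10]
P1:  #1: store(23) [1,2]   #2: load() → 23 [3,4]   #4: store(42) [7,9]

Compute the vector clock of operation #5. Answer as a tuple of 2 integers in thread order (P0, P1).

#1 (invocation 1): nothing precedes it; P1's component alone gives (0, 1)
VC(#2, invoked at 3): max of VC(#1)=(0, 1), then +1 on thread P1 → (0, 2)
VC(#3, invoked at 5): max of VC(#1)=(0, 1), then +1 on thread P0 → (1, 1)
VC(#4, invoked at 7): max of VC(#2)=(0, 2), then +1 on thread P1 → (0, 3)
VC(#5, invoked at 8): max of VC(#1)=(0, 1), VC(#3)=(1, 1), then +1 on thread P0 → (2, 1)
target: VC(#5) = (2, 1)

(2, 1)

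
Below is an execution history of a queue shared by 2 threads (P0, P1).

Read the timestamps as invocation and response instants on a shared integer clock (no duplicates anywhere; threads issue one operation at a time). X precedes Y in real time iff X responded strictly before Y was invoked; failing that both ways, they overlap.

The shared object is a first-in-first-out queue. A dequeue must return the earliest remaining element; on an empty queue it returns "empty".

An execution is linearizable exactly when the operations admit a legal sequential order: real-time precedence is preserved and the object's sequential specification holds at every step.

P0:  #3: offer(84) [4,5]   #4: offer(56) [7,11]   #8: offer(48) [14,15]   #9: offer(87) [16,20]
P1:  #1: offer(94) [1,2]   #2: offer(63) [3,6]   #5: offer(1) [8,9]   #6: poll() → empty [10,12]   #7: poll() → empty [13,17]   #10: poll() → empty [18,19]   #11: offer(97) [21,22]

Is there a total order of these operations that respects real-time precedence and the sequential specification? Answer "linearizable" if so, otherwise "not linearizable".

not linearizable

prefix check: 1..11 passes, 1..12 fails once #6's time-12 response joins
6 completed operations, 6 real-time-consistent orders — every queue replay fails
one such order, #1, #2, #3, #4, #5, #6, breaks at step 6 where #6 poll() → empty is illegal
one such order, #1, #2, #3, #5, #4, #6, breaks at step 6 where #6 poll() → empty is illegal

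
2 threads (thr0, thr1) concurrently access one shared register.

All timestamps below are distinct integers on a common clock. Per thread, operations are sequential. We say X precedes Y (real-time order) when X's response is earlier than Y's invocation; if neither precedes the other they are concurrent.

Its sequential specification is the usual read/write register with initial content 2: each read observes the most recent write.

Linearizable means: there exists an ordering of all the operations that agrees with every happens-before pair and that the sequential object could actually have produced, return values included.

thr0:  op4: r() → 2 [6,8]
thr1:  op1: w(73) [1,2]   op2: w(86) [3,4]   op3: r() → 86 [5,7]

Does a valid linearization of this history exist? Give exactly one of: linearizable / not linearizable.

through event 7 a valid linearization exists; event 8 (op4 responding at time 8) ends that
4 completed operations, 2 real-time-consistent orders — every register replay fails
take op1, op2, op3, op4: step 4 already fails, because op4 r() → 2 cannot occur there
take op1, op2, op4, op3: step 3 already fails, because op4 r() → 2 cannot occur there

not linearizable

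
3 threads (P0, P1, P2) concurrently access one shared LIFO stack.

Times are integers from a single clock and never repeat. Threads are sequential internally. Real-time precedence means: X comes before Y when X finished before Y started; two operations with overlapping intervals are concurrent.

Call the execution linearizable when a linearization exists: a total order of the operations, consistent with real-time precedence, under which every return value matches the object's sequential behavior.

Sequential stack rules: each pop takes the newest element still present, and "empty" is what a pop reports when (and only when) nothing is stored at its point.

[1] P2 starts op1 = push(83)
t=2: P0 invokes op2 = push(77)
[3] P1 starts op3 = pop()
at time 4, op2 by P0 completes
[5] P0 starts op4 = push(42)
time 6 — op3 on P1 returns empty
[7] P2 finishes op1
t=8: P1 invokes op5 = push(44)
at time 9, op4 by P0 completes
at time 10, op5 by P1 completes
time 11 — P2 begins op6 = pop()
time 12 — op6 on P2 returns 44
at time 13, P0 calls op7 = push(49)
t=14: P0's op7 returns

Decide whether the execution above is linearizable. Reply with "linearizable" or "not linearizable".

linearizable

a witness: op3, op1, op2, op4, op5, op6, op7
after step 1 (op3 pop() → empty): stack <>
after step 2 (op1 push(83)): stack <83>
after step 3 (op2 push(77)): stack <83,77>
after step 4 (op4 push(42)): stack <83,77,42>
after step 5 (op5 push(44)): stack <83,77,42,44>
after step 6 (op6 pop() → 44): stack <83,77,42>
after step 7 (op7 push(49)): stack <83,77,42,49>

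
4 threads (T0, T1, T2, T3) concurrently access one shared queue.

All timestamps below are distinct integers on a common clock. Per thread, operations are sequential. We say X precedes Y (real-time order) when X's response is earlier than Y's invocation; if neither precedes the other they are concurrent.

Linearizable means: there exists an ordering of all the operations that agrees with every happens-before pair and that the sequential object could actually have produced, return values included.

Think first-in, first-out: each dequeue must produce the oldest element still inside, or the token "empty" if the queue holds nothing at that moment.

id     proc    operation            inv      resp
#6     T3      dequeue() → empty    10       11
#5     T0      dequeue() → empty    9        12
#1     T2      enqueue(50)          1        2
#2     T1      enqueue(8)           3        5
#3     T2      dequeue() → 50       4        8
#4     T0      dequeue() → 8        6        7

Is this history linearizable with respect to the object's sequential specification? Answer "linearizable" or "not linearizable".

linearizable

one valid linearization: #1, #2, #3, #4, #5, #6
after step 1 (#1 enqueue(50)): queue <50>
after step 2 (#2 enqueue(8)): queue <50,8>
after step 3 (#3 dequeue() → 50): queue <8>
after step 4 (#4 dequeue() → 8): queue <>
after step 5 (#5 dequeue() → empty): queue <>
after step 6 (#6 dequeue() → empty): queue <>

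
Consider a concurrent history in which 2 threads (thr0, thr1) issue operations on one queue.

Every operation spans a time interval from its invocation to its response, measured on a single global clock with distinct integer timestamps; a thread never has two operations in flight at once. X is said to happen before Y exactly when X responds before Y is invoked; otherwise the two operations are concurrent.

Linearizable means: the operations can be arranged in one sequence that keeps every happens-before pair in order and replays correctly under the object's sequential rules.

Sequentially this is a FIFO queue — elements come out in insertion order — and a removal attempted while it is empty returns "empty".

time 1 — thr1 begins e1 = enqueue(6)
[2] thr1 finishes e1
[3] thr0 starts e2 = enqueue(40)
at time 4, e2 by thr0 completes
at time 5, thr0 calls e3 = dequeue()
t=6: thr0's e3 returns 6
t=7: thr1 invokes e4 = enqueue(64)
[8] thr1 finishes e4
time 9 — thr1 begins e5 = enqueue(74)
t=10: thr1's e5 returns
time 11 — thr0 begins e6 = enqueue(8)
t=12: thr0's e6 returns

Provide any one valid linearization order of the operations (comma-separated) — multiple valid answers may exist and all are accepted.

1. e1 enqueue(6), leaving queue <6>
2. e2 enqueue(40), leaving queue <6,40>
3. e3 dequeue() → 6, leaving queue <40>
4. e4 enqueue(64), leaving queue <40,64>
5. e5 enqueue(74), leaving queue <40,64,74>
6. e6 enqueue(8), leaving queue <40,64,74,8>

e1, e2, e3, e4, e5, e6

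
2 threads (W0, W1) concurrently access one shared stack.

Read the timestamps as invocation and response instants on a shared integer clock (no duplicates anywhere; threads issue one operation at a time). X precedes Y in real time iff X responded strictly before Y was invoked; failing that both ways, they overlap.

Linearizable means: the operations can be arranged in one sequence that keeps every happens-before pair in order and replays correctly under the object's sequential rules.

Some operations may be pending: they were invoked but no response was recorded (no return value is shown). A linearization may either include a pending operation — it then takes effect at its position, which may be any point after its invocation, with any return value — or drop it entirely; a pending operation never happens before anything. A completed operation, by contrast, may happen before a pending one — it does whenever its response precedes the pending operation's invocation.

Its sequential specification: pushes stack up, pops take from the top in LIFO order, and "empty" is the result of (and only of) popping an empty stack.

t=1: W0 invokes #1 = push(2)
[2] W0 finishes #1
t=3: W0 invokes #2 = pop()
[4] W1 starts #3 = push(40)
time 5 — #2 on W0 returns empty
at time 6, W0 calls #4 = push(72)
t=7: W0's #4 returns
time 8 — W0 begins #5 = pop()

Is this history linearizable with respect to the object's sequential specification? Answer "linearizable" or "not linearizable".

events 1..4 are fine; event 5 — the response of #2 at time 5 — makes the prefix non-linearizable
a single order respects real time; the 2 completed stack operations fail replay along it
no completion choice of the 1 pending operation (#3) rescues it — every subset was tried
e.g. #1, #2 (pending dropped): illegal at step 2, since #2 pop() → empty cannot apply there

not linearizable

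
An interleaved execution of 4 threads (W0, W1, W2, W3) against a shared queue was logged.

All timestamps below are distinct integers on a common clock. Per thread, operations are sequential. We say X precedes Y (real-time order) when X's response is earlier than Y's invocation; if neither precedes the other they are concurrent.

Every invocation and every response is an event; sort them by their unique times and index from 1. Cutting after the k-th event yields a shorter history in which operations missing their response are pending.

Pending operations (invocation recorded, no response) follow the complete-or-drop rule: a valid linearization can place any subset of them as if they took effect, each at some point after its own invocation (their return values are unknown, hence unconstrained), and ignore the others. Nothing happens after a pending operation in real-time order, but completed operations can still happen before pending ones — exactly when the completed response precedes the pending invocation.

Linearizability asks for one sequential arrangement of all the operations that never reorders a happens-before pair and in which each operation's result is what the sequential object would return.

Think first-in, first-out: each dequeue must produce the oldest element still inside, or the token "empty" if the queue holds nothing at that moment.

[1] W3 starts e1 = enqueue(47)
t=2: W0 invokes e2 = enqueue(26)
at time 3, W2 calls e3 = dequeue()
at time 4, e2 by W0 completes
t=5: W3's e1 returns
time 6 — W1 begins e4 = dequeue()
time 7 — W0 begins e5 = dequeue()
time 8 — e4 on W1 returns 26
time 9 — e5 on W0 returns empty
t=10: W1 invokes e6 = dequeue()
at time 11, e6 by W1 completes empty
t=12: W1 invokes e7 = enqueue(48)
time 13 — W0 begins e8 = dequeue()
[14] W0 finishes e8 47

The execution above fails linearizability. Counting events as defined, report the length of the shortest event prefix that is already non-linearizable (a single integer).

14

a valid linearization of events 1..13 exists, for instance e1, e2, e3, e4, e5, e6:
1. e1 enqueue(47), leaving queue <47>
2. e2 enqueue(26), leaving queue <47,26>
3. e3 dequeue() (pending, included), leaving queue <26>
4. e4 dequeue() → 26, leaving queue <>
5. e5 dequeue() → empty, leaving queue <>
6. e6 dequeue() → empty, leaving queue <>
adding event 14 (e8 responds at 14) leaves no legal real-time order
including or dropping the 2 pending operations (e3, e7) in any combination fails
for example e1, e2, e4, e5, e6, e8 (pending dropped) fails at step 3: e4 dequeue() → 26 is not legal there
for example e1, e2, e5, e4, e6, e8 (pending dropped) fails at step 3: e5 dequeue() → empty is not legal there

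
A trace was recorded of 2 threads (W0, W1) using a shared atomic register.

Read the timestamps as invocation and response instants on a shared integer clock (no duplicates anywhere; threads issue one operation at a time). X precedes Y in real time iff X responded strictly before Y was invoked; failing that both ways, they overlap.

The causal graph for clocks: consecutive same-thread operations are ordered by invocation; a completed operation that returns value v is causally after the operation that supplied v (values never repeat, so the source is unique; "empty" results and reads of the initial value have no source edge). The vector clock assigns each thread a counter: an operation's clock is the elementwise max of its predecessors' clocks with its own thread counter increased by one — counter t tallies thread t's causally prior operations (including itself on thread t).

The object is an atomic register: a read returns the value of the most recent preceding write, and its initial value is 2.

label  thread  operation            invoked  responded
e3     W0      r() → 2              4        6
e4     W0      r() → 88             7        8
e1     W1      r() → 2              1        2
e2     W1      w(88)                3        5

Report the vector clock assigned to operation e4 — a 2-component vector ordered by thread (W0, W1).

(2, 2)

e1, invoked 1, has no incoming edges; only W1's bump applies → (0, 1)
e3, invoked 4, has no incoming edges; only W0's bump applies → (1, 0)
e2 (invocation 3): componentwise max over VC(e1)=(0, 1), +1 at W1, giving (0, 2)
e4 (invocation 7): componentwise max over VC(e2)=(0, 2), VC(e3)=(1, 0), +1 at W0, giving (2, 2)
target: VC(e4) = (2, 2)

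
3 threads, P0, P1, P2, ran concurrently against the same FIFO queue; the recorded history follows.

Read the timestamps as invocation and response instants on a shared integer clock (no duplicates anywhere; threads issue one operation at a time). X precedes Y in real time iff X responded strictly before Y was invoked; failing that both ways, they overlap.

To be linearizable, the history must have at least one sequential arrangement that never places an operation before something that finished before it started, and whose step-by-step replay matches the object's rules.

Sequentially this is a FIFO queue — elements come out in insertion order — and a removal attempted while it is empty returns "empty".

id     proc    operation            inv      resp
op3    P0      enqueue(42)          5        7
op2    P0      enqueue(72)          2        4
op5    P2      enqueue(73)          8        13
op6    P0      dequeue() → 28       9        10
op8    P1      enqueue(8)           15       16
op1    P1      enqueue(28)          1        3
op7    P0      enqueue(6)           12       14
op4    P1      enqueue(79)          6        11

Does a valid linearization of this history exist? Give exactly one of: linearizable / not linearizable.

a witness: op1, op2, op3, op4, op5, op6, op7, op8
step 1: op1 enqueue(28) — queue <28>
step 2: op2 enqueue(72) — queue <28,72>
step 3: op3 enqueue(42) — queue <28,72,42>
step 4: op4 enqueue(79) — queue <28,72,42,79>
step 5: op5 enqueue(73) — queue <28,72,42,79,73>
step 6: op6 dequeue() → 28 — queue <72,42,79,73>
step 7: op7 enqueue(6) — queue <72,42,79,73,6>
step 8: op8 enqueue(8) — queue <72,42,79,73,6,8>

linearizable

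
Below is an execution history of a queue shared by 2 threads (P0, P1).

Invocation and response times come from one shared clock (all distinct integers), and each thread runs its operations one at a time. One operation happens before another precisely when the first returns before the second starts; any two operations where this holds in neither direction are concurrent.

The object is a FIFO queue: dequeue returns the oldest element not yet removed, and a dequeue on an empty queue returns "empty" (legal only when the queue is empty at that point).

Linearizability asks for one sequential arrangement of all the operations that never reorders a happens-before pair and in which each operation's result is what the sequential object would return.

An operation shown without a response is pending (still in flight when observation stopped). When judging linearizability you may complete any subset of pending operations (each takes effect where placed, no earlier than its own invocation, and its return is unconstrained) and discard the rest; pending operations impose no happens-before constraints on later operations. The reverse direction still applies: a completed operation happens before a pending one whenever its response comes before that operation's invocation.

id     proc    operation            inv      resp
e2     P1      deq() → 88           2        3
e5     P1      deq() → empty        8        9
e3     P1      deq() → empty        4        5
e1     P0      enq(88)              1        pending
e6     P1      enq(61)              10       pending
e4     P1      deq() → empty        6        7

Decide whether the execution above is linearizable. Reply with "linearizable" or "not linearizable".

linearizable

witness order: e1, e2, e3, e4, e5
step 1: e1 enq(88) (pending, included) — queue <88>
step 2: e2 deq() → 88 — queue <>
step 3: e3 deq() → empty — queue <>
step 4: e4 deq() → empty — queue <>
step 5: e5 deq() → empty — queue <>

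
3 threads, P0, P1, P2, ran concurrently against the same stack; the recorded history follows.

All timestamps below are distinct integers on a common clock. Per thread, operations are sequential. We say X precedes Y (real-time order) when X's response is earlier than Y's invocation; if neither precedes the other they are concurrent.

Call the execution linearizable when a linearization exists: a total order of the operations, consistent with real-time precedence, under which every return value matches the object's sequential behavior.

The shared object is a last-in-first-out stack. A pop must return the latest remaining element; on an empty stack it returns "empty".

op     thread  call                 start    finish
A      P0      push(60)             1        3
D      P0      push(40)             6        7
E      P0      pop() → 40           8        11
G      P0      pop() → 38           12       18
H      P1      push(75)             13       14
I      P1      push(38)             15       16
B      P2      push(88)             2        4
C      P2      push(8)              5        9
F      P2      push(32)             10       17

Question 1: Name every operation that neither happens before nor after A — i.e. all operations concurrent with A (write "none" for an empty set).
B

A runs from 1 to 3; window-overlapping ops are concurrent
B [2,4]: concurrent
C [5,9]: after
D [6,7]: after
E [8,11]: after
F [10,17]: after
G [12,18]: after
H [13,14]: after
I [15,16]: after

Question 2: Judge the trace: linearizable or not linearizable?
linearizable

witness order: A, B, C, D, E, F, H, I, G
step 1: A push(60) — stack <60>
step 2: B push(88) — stack <60,88>
step 3: C push(8) — stack <60,88,8>
step 4: D push(40) — stack <60,88,8,40>
step 5: E pop() → 40 — stack <60,88,8>
step 6: F push(32) — stack <60,88,8,32>
step 7: H push(75) — stack <60,88,8,32,75>
step 8: I push(38) — stack <60,88,8,32,75,38>
step 9: G pop() → 38 — stack <60,88,8,32,75>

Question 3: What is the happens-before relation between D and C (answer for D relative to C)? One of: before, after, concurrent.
concurrent

D spans [6,7], C spans [5,9]
the intervals overlap in both directions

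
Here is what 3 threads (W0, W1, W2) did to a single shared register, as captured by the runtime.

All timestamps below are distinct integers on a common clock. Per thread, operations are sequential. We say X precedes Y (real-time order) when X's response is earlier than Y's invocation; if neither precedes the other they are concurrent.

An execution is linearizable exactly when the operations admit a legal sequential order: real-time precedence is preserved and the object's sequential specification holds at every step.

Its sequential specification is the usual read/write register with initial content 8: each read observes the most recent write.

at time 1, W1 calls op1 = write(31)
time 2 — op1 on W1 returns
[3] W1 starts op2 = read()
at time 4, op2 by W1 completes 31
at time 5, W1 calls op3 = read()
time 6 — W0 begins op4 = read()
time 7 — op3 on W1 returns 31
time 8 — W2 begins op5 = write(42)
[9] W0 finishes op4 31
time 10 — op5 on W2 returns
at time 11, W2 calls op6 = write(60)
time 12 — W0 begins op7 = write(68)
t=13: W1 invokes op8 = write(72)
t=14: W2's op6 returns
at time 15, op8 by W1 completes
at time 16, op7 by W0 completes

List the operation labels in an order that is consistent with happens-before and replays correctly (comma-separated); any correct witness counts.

op1, op2, op3, op4, op5, op6, op7, op8

after step 1 (op1 write(31)): value 31
after step 2 (op2 read() → 31): value 31
after step 3 (op3 read() → 31): value 31
after step 4 (op4 read() → 31): value 31
after step 5 (op5 write(42)): value 42
after step 6 (op6 write(60)): value 60
after step 7 (op7 write(68)): value 68
after step 8 (op8 write(72)): value 72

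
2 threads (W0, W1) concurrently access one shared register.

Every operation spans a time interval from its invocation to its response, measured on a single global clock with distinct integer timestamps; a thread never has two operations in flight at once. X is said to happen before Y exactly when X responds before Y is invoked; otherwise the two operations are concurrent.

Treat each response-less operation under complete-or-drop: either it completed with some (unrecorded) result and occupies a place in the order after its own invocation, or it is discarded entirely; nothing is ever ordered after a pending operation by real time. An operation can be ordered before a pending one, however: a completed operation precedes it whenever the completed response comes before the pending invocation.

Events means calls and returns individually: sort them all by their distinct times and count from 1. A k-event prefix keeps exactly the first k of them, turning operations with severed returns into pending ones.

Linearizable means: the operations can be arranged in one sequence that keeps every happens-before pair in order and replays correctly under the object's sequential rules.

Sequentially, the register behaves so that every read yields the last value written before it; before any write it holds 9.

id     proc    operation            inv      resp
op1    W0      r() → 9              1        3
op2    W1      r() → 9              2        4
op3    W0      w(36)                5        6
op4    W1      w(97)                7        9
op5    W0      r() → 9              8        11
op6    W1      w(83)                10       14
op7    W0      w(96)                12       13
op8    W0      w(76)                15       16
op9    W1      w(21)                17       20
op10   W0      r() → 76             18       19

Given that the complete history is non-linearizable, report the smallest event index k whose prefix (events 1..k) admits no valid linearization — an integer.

events 1..10 are linearizable; a witness order is op1, op2, op3, op4:
1. op1 r() → 9, leaving value 9
2. op2 r() → 9, leaving value 9
3. op3 w(36), leaving value 36
4. op4 w(97), leaving value 97
with event 11 included (op5 responding at time 11), all real-time-consistent orders fail
including or dropping the 1 pending operation (op6) in any combination fails
for example op1, op2, op3, op4, op5 (pending dropped) fails at step 5: op5 r() → 9 is not legal there
for example op1, op2, op3, op5, op4 (pending dropped) fails at step 4: op5 r() → 9 is not legal there

11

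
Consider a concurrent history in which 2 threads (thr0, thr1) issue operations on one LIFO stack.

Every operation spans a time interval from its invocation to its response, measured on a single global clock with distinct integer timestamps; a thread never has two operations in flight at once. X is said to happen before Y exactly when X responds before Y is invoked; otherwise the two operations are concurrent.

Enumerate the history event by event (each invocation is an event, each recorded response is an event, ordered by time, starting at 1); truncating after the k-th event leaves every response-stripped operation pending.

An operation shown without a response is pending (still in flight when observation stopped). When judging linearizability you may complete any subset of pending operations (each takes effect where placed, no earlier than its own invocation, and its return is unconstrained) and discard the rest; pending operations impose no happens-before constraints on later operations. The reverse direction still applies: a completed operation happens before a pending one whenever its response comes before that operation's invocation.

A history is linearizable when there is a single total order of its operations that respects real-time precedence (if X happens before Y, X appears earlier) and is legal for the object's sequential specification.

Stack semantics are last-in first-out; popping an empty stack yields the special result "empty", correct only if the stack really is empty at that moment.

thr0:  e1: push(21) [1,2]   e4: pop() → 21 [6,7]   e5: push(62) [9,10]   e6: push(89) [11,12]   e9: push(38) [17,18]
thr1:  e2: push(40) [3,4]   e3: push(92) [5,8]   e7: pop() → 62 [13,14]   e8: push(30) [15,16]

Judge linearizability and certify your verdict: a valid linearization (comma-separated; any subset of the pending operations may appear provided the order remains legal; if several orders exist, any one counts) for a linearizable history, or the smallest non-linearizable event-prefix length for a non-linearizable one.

through event 6 a valid linearization exists; event 7 (e4 responding at time 7) ends that
exactly one order of the 3 completed ops respects real time; the LIFO stack replay fails
completion choices over the 1 pending operation (e3) were checked; none helps
one such order, e1, e2, e4 (pending dropped), breaks at step 3 where e4 pop() → 21 is illegal

not linearizable — minimal violating prefix: 7 events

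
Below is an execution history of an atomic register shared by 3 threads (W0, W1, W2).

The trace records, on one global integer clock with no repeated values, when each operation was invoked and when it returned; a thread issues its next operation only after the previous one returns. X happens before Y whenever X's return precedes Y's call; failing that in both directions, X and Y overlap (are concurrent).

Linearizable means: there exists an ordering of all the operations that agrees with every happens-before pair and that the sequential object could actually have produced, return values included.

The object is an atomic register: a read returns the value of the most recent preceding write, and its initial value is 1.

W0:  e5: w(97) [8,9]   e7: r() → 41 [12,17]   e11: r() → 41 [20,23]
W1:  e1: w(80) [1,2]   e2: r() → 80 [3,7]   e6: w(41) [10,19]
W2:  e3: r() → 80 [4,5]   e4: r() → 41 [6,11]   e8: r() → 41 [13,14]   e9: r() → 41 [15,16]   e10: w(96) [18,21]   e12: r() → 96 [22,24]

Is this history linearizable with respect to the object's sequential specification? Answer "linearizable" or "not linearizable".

linearizable

a witness: e1, e2, e3, e5, e6, e4, e7, e8, e9, e11, e10, e12
after step 1 (e1 w(80)): value 80
after step 2 (e2 r() → 80): value 80
after step 3 (e3 r() → 80): value 80
after step 4 (e5 w(97)): value 97
after step 5 (e6 w(41)): value 41
after step 6 (e4 r() → 41): value 41
after step 7 (e7 r() → 41): value 41
after step 8 (e8 r() → 41): value 41
after step 9 (e9 r() → 41): value 41
after step 10 (e11 r() → 41): value 41
after step 11 (e10 w(96)): value 96
after step 12 (e12 r() → 96): value 96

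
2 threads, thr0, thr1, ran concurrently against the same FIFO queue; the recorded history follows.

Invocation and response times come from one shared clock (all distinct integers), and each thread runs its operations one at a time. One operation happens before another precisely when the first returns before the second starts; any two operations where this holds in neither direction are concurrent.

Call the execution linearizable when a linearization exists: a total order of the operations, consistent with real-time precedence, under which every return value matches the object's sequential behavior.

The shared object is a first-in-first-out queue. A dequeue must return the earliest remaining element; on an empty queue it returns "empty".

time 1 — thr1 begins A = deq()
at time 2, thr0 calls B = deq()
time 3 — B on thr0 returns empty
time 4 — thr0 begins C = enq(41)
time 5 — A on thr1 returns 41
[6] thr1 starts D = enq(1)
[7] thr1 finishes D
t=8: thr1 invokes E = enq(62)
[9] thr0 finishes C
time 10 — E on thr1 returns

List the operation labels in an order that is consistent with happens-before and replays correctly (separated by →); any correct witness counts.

after step 1 (B deq() → empty): queue <>
after step 2 (C enq(41)): queue <41>
after step 3 (A deq() → 41): queue <>
after step 4 (D enq(1)): queue <1>
after step 5 (E enq(62)): queue <1,62>

B → C → A → D → E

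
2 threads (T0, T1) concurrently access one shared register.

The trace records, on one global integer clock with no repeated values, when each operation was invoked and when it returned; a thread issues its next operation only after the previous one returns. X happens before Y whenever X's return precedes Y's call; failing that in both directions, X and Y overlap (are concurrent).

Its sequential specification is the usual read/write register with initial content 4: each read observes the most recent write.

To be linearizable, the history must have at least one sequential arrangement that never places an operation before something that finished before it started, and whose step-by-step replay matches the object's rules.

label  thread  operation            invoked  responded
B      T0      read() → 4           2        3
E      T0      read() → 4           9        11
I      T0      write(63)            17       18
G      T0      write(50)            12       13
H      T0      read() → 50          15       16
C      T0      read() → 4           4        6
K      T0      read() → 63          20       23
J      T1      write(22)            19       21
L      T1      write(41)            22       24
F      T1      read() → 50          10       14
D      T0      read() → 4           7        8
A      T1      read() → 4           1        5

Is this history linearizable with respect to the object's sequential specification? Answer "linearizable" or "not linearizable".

linearizable

one valid linearization: A, B, C, D, E, G, F, H, I, K, J, L
after step 1 (A read() → 4): value 4
after step 2 (B read() → 4): value 4
after step 3 (C read() → 4): value 4
after step 4 (D read() → 4): value 4
after step 5 (E read() → 4): value 4
after step 6 (G write(50)): value 50
after step 7 (F read() → 50): value 50
after step 8 (H read() → 50): value 50
after step 9 (I write(63)): value 63
after step 10 (K read() → 63): value 63
after step 11 (J write(22)): value 22
after step 12 (L write(41)): value 41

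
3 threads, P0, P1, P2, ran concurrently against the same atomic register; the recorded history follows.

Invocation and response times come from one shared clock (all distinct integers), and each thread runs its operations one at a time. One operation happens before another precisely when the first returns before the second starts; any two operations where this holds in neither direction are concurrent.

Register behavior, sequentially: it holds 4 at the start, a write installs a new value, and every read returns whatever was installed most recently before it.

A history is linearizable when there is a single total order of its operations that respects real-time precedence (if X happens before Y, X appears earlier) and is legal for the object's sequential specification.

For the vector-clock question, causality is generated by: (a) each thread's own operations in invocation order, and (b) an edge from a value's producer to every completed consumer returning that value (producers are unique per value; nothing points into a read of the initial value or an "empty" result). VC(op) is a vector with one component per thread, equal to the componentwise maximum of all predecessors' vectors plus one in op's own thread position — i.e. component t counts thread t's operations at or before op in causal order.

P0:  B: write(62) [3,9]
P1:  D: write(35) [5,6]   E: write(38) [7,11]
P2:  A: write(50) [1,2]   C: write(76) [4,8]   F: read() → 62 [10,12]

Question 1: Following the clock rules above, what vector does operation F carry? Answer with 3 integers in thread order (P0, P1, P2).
invoked at 1, A has no predecessors; its own P2 bump gives (0, 0, 1)
invoked at 5, D has no predecessors; its own P1 bump gives (0, 1, 0)
invoked at 3, B has no predecessors; its own P0 bump gives (1, 0, 0)
VC(C, invoked at 4): max of VC(A)=(0, 0, 1), then +1 on thread P2 → (0, 0, 2)
VC(E, invoked at 7): max of VC(D)=(0, 1, 0), then +1 on thread P1 → (0, 2, 0)
VC(F, invoked at 10): max of VC(B)=(1, 0, 0), VC(C)=(0, 0, 2), then +1 on thread P2 → (1, 0, 3)
target: VC(F) = (1, 0, 3)

(1, 0, 3)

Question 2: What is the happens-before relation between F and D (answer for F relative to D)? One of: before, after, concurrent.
F spans [10,12], D spans [5,6]
resp(D)=6 < inv(F)=10

after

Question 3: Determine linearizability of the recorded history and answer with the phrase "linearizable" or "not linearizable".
one valid linearization: A, C, D, B, F, E
1. A write(50), leaving value 50
2. C write(76), leaving value 76
3. D write(35), leaving value 35
4. B write(62), leaving value 62
5. F read() → 62, leaving value 62
6. E write(38), leaving value 38

linearizable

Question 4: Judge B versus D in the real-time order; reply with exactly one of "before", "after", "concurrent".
B spans [3,9], D spans [5,6]
the intervals overlap in both directions

concurrent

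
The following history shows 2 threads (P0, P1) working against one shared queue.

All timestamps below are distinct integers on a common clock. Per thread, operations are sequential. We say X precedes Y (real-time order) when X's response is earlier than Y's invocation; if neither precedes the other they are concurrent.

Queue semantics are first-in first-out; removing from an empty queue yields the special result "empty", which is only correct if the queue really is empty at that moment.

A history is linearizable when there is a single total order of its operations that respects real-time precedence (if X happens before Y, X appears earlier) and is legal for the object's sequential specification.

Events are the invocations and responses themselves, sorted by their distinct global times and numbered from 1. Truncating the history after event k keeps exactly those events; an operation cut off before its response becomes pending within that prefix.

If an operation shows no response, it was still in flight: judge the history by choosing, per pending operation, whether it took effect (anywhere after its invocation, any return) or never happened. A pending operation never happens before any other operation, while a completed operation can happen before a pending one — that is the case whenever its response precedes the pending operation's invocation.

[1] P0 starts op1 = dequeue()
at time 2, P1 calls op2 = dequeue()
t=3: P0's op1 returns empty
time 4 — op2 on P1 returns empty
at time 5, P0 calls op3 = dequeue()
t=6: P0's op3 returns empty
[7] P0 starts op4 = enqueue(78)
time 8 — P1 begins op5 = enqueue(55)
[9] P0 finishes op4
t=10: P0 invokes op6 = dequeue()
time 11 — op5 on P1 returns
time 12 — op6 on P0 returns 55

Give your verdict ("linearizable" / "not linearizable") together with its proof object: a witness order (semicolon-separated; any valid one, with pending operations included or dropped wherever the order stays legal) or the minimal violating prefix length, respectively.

linearizable — witness: op1; op2; op3; op5; op4; op6

1. op1 dequeue() → empty, leaving queue <>
2. op2 dequeue() → empty, leaving queue <>
3. op3 dequeue() → empty, leaving queue <>
4. op5 enqueue(55), leaving queue <55>
5. op4 enqueue(78), leaving queue <55,78>
6. op6 dequeue() → 55, leaving queue <78>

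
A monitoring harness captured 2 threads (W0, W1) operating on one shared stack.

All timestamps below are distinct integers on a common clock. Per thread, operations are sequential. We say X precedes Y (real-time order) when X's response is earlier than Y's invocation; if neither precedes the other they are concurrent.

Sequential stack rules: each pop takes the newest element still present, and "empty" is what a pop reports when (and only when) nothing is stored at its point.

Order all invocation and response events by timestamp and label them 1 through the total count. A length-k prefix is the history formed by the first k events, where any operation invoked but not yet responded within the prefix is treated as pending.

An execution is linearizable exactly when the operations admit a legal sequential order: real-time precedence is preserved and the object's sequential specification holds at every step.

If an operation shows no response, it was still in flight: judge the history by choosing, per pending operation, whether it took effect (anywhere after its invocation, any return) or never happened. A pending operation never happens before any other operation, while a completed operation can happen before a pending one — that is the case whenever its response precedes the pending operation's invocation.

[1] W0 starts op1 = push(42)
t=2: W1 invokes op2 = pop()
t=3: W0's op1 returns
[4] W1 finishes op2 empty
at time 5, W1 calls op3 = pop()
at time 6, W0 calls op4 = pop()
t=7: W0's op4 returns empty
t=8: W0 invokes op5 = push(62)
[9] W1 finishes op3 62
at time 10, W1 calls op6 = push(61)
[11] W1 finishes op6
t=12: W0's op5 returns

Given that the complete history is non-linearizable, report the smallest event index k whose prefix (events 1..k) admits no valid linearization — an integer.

events 1..8 are linearizable, e.g. via op2, op1, op3, op4:
after step 1 (op2 pop() → empty): stack <>
after step 2 (op1 push(42)): stack <42>
after step 3 (op3 pop() (pending, included)): stack <>
after step 4 (op4 pop() → empty): stack <>
adding event 9 (op3 responds at 9) leaves no legal real-time order
no escape via the 1 pending operation (op5): every completion choice fails
take op1, op2, op3, op4 (pending dropped): step 2 already fails, because op2 pop() → empty cannot occur there
take op1, op2, op4, op3 (pending dropped): step 2 already fails, because op2 pop() → empty cannot occur there

9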